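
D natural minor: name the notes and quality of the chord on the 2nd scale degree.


D natural minor scale: D E F G A Bb C
Diatonic triad on degree 2 stacks scale notes 2, 4, 6: E G Bb
E→G = 3 semitones; E→Bb = 6 semitones → diminished triad
= E G Bb (diminished)


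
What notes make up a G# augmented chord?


Solution.
Augmented triad = root + major 3rd (4 semitones) + augmented 5th (8 semitones)
A triad on G# stacks thirds, so the chord tones use letter names G-B-D
Root: G#
Major 3rd above G#: B#
Augmented 5th above G#: D##
Chord = G# B# D##


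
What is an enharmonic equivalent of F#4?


Working:
Enharmonic notes sound the same pitch but are spelled with different letter names
F# and Gb name the same pitch class
= Gb4


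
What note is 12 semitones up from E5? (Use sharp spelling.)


Solution.
E5: chromatic position 4 in octave 5 → absolute = 5×12 + 4 = 64
Transpose up 12: 64 + 12 = 76
76 = 6×12 + 4 → E in octave 6
Result = E6


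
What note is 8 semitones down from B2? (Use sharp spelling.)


Working:
B2: chromatic position 11 in octave 2 → absolute = 2×12 + 11 = 35
Transpose down 8: 35 - 8 = 27
27 = 2×12 + 3 → D# in octave 2
Result = D#2


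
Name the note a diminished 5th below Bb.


A 5th spans 5 letter names, so from B we land on E
A diminished 5th = 6 semitones below Bb
Spell E at that pitch: E
= E


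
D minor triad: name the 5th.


Working:
Minor triad = root + minor 3rd (3 semitones) + perfect 5th (7 semitones)
A triad on D stacks thirds, so the chord tones use letter names D-F-A
Root: D
Minor 3rd above D: F
Perfect 5th above D: A
The 5th = A


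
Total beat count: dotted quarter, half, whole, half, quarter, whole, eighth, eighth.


Reasoning:
Beat values:
  dotted quarter = 1.5 beats
  half = 2 beats
  whole = 4 beats
  half = 2 beats
  quarter = 1 beat
  whole = 4 beats
  eighth = 0.5 beats
  eighth = 0.5 beats
Sum = 1.5 + 2 + 4 + 2 + 1 + 4 + 0.5 + 0.5
= 15.5 beats


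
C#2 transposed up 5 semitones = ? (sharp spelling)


Solution.
C#2: chromatic position 1 in octave 2 → absolute = 2×12 + 1 = 25
Transpose up 5: 25 + 5 = 30
30 = 2×12 + 6 → F# in octave 2
Result = F#2


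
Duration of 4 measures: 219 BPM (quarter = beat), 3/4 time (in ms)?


Reasoning:
Quarter-note beat duration = 60000 / 219 ms
Beats per measure (3/4) = 3
One measure = 3 × 60000 / 219 = 180000 / 219 ms
4 measures = 4 × 180000 / 219 = 720000 / 219
= 3287.7 ms


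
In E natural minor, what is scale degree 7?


Reasoning:
Natural minor scale pattern: W-H-W-W-H-W-W (2-1-2-2-1-2-2 semitones)
Starting from E:
  E + 2 semitones → F#
  F# + 1 semitone → G
  G + 2 semitones → A
  A + 2 semitones → B
  B + 1 semitone → C
  C + 2 semitones → D
  D + 2 semitones → E
Scale: E F# G A B C D
Degree 7 = D


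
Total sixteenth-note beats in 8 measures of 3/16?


Reasoning:
Time signature 3/16: the bottom number 16 means the sixteenth note gets one count
The top number 3 means 3 sixteenth-note beats per measure
Total = 3 × 8 measures
= 24 sixteenth-note beats


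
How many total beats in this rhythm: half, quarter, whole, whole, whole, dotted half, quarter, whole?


Let's work it out.
Beat values:
  half = 2 beats
  quarter = 1 beat
  whole = 4 beats
  whole = 4 beats
  whole = 4 beats
  dotted half = 3 beats
  quarter = 1 beat
  whole = 4 beats
Sum = 2 + 1 + 4 + 4 + 4 + 3 + 1 + 4
= 23 beats


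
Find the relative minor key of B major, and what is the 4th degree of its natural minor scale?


Solution.
The relative minor shares the major's key signature and starts on its 6th degree
6th degree = a major 6th above the tonic; a major 6th above B is G#
→ relative minor of B major is G# minor
G# natural minor scale: G# A# B C# D# E F#
= G# minor; 4th degree = C#


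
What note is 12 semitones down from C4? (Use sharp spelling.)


Solution.
C4: chromatic position 0 in octave 4 → absolute = 4×12 + 0 = 48
Transpose down 12: 48 - 12 = 36
36 = 3×12 + 0 → C in octave 3
Result = C3


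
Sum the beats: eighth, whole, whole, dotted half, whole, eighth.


Step by step:
Beat values:
  eighth = 0.5 beats
  whole = 4 beats
  whole = 4 beats
  dotted half = 3 beats
  whole = 4 beats
  eighth = 0.5 beats
Sum = 0.5 + 4 + 4 + 3 + 4 + 0.5
= 16 beats


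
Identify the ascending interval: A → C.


Working:
Letter names: A → C spans 3 letter names → a 3rd
Semitones: A → C = 3 half-steps
A 3rd of 3 semitones is a minor 3rd
= minor 3rd


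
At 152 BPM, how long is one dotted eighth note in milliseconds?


One quarter-note beat = 60000 / BPM = 60000 / 152 ms
Dotted eighth note = 3/4 × quarter note
Duration = 3/4 × 60000 / 152 = 45000 / 152
= 296.1 ms


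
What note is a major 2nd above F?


Working:
A 2nd spans 2 letter names, so from F we land on G
A major 2nd = 2 semitones above F
Spell G at that pitch: G
= G


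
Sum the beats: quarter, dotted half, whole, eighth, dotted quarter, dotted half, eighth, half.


Beat values:
  quarter = 1 beat
  dotted half = 3 beats
  whole = 4 beats
  eighth = 0.5 beats
  dotted quarter = 1.5 beats
  dotted half = 3 beats
  eighth = 0.5 beats
  half = 2 beats
Sum = 1 + 3 + 4 + 0.5 + 1.5 + 3 + 0.5 + 2
= 15.5 beats


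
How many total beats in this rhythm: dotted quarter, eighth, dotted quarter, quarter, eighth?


Beat values:
  dotted quarter = 1.5 beats
  eighth = 0.5 beats
  dotted quarter = 1.5 beats
  quarter = 1 beat
  eighth = 0.5 beats
Sum = 1.5 + 0.5 + 1.5 + 1 + 0.5
= 5 beats


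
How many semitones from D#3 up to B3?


Reasoning:
Absolute semitone position = octave×12 + chromatic position
D#3: 3×12 + 3 = 39
B3: 3×12 + 11 = 47
Difference = 47 - 39 = 8
= 8 semitones


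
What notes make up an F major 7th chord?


Major 7th chord = root + major 3rd + perfect 5th + major 7th
Seventh chords stack in thirds, so the letter names are F-A-C-E
Root: F
Major 3rd above F: A
Perfect 5th above F: C
Major 7th above F: E
Chord = F A C E


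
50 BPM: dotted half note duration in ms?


One quarter-note beat = 60000 / BPM = 60000 / 50 ms
Dotted half note = 3 × quarter note
Duration = 3 × 60000 / 50 = 180000 / 50
= 3600.0 ms


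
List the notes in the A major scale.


Major scale pattern: W-W-H-W-W-W-H (2-2-1-2-2-2-1 semitones)
Starting from A:
  A + 2 semitones → B
  B + 2 semitones → C#
  C# + 1 semitone → D
  D + 2 semitones → E
  E + 2 semitones → F#
  F# + 2 semitones → G#
  G# + 1 semitone → A
Scale = A B C# D E F# G#


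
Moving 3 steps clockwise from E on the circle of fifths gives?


Let's work it out.
Each clockwise step on the circle of fifths moves up a perfect 5th
From E: E → B → F#/Gb → Db
= Db


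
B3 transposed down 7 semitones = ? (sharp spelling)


Step by step:
B3: chromatic position 11 in octave 3 → absolute = 3×12 + 11 = 47
Transpose down 7: 47 - 7 = 40
40 = 3×12 + 4 → E in octave 3
Result = E3


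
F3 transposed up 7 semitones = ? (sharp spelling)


Let's work it out.
F3: chromatic position 5 in octave 3 → absolute = 3×12 + 5 = 41
Transpose up 7: 41 + 7 = 48
48 = 4×12 + 0 → C in octave 4
Result = C4


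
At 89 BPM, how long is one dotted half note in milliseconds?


One quarter-note beat = 60000 / BPM = 60000 / 89 ms
Dotted half note = 3 × quarter note
Duration = 3 × 60000 / 89 = 180000 / 89
= 2022.5 ms


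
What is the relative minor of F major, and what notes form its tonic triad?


Step by step:
The relative minor shares the major's key signature and starts on its 6th degree
6th degree = a major 6th above the tonic; a major 6th above F is D
→ relative minor of F major is D minor
Tonic triad of D minor = root + minor 3rd + perfect 5th = D F A
= D minor; triad = D F A


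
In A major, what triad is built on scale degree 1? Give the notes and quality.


A major scale: A B C# D E F# G#
Diatonic triad on degree 1 stacks scale notes 1, 3, 5: A C# E
A→C# = 4 semitones; A→E = 7 semitones → major triad
= A C# E (major)


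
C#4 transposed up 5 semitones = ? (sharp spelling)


C#4: chromatic position 1 in octave 4 → absolute = 4×12 + 1 = 49
Transpose up 5: 49 + 5 = 54
54 = 4×12 + 6 → F# in octave 4
Result = F#4


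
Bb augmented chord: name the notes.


Working:
Augmented triad = root + major 3rd (4 semitones) + augmented 5th (8 semitones)
A triad on Bb stacks thirds, so the chord tones use letter names B-D-F
Root: Bb
Major 3rd above Bb: D
Augmented 5th above Bb: F#
Chord = Bb D F#


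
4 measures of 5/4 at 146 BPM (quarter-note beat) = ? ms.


Reasoning:
Quarter-note beat duration = 60000 / 146 ms
Beats per measure (5/4) = 5
One measure = 5 × 60000 / 146 = 300000 / 146 ms
4 measures = 4 × 300000 / 146 = 1200000 / 146
= 8219.2 ms


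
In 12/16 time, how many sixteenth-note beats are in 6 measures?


Working:
Time signature 12/16: the bottom number 16 means the sixteenth note gets one count
The top number 12 means 12 sixteenth-note beats per measure
Total = 12 × 6 measures
= 72 sixteenth-note beats


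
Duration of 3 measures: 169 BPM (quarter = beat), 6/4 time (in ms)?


Let's work it out.
Quarter-note beat duration = 60000 / 169 ms
Beats per measure (6/4) = 6
One measure = 6 × 60000 / 169 = 360000 / 169 ms
3 measures = 3 × 360000 / 169 = 1080000 / 169
= 6390.5 ms


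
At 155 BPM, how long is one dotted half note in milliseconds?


Working:
One quarter-note beat = 60000 / BPM = 60000 / 155 ms
Dotted half note = 3 × quarter note
Duration = 3 × 60000 / 155 = 180000 / 155
= 1161.3 ms


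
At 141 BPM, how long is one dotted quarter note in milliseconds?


Reasoning:
One quarter-note beat = 60000 / BPM = 60000 / 141 ms
Dotted quarter note = 3/2 × quarter note
Duration = 3/2 × 60000 / 141 = 90000 / 141
= 638.3 ms


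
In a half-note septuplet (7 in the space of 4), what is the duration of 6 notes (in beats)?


Septuplet: 7 notes occupy the space of 4 half notes
Space = 4 × 2 = 8 beats
Each septuplet note = 8 / 7 = 8/7 beats
6 notes = 6 × 8/7 = 48/7
= 48/7 beats


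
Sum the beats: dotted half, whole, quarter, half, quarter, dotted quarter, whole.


Beat values:
  dotted half = 3 beats
  whole = 4 beats
  quarter = 1 beat
  half = 2 beats
  quarter = 1 beat
  dotted quarter = 1.5 beats
  whole = 4 beats
Sum = 3 + 4 + 1 + 2 + 1 + 1.5 + 4
= 16.5 beats


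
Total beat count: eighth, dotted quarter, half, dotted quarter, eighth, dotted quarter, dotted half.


Step by step:
Beat values:
  eighth = 0.5 beats
  dotted quarter = 1.5 beats
  half = 2 beats
  dotted quarter = 1.5 beats
  eighth = 0.5 beats
  dotted quarter = 1.5 beats
  dotted half = 3 beats
Sum = 0.5 + 1.5 + 2 + 1.5 + 0.5 + 1.5 + 3
= 10.5 beats


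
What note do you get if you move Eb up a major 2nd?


Let's work it out.
major 2nd: 2 letter names, 2 semitones
Letter: E + 1 → F
Pitch: Eb + 2 semitones, spelled as an F → F
= F


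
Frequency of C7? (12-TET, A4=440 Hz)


Let's work it out.
f = 440 × 2^(n/12) where n = semitones from A4
C7: 27 semitones from A4
f = 440 × 2^(27/12)
f = 2093.00 Hz


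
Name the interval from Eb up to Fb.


Letter names: E → F spans 2 letter names → a 2nd
Semitones: Eb → Fb = 1 half-step
A 2nd of 1 semitone is a minor 2nd
= minor 2nd


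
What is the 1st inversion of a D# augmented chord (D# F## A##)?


Working:
Root position: D# F## A##
1st inversion: move root up an octave
Bass note: F##
Notes (bottom to top) = F## A## D#


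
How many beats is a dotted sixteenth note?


Base sixteenth note = 1/4 beats
Dot 1 adds half the previous value: +1/8
One dotted sixteenth = 1/4 + 1/8 = 3/8
= 3/8 beats


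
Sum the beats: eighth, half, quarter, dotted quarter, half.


Solution.
Beat values:
  eighth = 0.5 beats
  half = 2 beats
  quarter = 1 beat
  dotted quarter = 1.5 beats
  half = 2 beats
Sum = 0.5 + 2 + 1 + 1.5 + 2
= 7 beats


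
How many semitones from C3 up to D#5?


Reasoning:
Absolute semitone position = octave×12 + chromatic position
C3: 3×12 + 0 = 36
D#5: 5×12 + 3 = 63
Difference = 63 - 36 = 27
= 27 semitones


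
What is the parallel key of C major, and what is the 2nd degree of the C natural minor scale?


Step by step:
Parallel keys share the same tonic but differ in mode
C major → parallel is C minor
C natural minor scale: C D Eb F G Ab Bb
= C minor; 2nd degree = D


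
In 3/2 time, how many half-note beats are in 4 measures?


Solution.
Time signature 3/2: the bottom number 2 means the half note gets one count
The top number 3 means 3 half-note beats per measure
Total = 3 × 4 measures
= 12 half-note beats


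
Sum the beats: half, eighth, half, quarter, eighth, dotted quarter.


Beat values:
  half = 2 beats
  eighth = 0.5 beats
  half = 2 beats
  quarter = 1 beat
  eighth = 0.5 beats
  dotted quarter = 1.5 beats
Sum = 2 + 0.5 + 2 + 1 + 0.5 + 1.5
= 7.5 beats


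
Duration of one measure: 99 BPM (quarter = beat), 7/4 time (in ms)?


Step by step:
Quarter-note beat duration = 60000 / 99 ms
Beats per measure (7/4) = 7
One measure = 7 × 60000 / 99 = 420000 / 99 ms
= 4242.4 ms


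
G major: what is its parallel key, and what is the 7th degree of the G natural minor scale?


Parallel keys share the same tonic but differ in mode
G major → parallel is G minor
G natural minor scale: G A Bb C D Eb F
= G minor; 7th degree = F


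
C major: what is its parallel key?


Parallel keys share the same tonic but differ in mode
C major → parallel is C minor
= C minor


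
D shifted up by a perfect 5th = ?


perfect 5th: 5 letter names, 7 semitones
Letter: D + 4 → A
Pitch: D + 7 semitones, spelled as an A → A
= A


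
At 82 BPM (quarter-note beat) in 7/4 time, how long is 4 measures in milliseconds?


Quarter-note beat duration = 60000 / 82 ms
Beats per measure (7/4) = 7
One measure = 7 × 60000 / 82 = 420000 / 82 ms
4 measures = 4 × 420000 / 82 = 1680000 / 82
= 20487.8 ms


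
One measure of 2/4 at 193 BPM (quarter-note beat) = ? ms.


Let's work it out.
Quarter-note beat duration = 60000 / 193 ms
Beats per measure (2/4) = 2
One measure = 2 × 60000 / 193 = 120000 / 193 ms
= 621.8 ms


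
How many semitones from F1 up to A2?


Reasoning:
Absolute semitone position = octave×12 + chromatic position
F1: 1×12 + 5 = 17
A2: 2×12 + 9 = 33
Difference = 33 - 17 = 16
= 16 semitones


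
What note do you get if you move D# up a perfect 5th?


Working:
perfect 5th: 5 letter names, 7 semitones
Letter: D + 4 → A
Pitch: D# + 7 semitones, spelled as an A → A#
= A#


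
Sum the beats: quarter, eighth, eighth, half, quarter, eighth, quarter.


Reasoning:
Beat values:
  quarter = 1 beat
  eighth = 0.5 beats
  eighth = 0.5 beats
  half = 2 beats
  quarter = 1 beat
  eighth = 0.5 beats
  quarter = 1 beat
Sum = 1 + 0.5 + 0.5 + 2 + 1 + 0.5 + 1
= 6.5 beats


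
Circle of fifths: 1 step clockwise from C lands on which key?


Solution.
Each clockwise step on the circle of fifths moves up a perfect 5th
From C: C → G
= G


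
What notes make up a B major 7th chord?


Major 7th chord = root + major 3rd + perfect 5th + major 7th
Seventh chords stack in thirds, so the letter names are B-D-F-A
Root: B
Major 3rd above B: D#
Perfect 5th above B: F#
Major 7th above B: A#
Chord = B D# F# A#


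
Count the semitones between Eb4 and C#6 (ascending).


Step by step:
Absolute semitone position = octave×12 + chromatic position
Eb4: 4×12 + 3 = 51
C#6: 6×12 + 1 = 73
Difference = 73 - 51 = 22
= 22 semitones


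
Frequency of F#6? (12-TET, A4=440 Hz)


Step by step:
f = 440 × 2^(n/12) where n = semitones from A4
F#6: 21 semitones from A4
f = 440 × 2^(21/12)
f = 1479.98 Hz


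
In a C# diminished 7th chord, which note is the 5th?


Reasoning:
Diminished 7th chord = root + minor 3rd + diminished 5th + diminished 7th
Seventh chords stack in thirds, so the letter names are C-E-G-B
Root: C#
Minor 3rd above C#: E
Diminished 5th above C#: G
Diminished 7th above C#: Bb
The 5th = G


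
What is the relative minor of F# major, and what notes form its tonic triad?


Reasoning:
The relative minor shares the major's key signature and starts on its 6th degree
6th degree = a major 6th above the tonic; a major 6th above F# is D#
→ relative minor of F# major is D# minor
Tonic triad of D# minor = root + minor 3rd + perfect 5th = D# F# A#
= D# minor; triad = D# F# A#


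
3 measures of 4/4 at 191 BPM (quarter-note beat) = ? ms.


Step by step:
Quarter-note beat duration = 60000 / 191 ms
Beats per measure (4/4) = 4
One measure = 4 × 60000 / 191 = 240000 / 191 ms
3 measures = 3 × 240000 / 191 = 720000 / 191
= 3769.6 ms


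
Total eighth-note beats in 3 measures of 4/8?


Let's work it out.
Time signature 4/8: the bottom number 8 means the eighth note gets one count
The top number 4 means 4 eighth-note beats per measure
Total = 4 × 3 measures
= 12 eighth-note beats


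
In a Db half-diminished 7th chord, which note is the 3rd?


Half-diminished 7th chord = root + minor 3rd + diminished 5th + minor 7th
Seventh chords stack in thirds, so the letter names are D-F-A-C
Root: Db
Minor 3rd above Db: Fb
Diminished 5th above Db: Abb
Minor 7th above Db: Cb
The 3rd = Fb


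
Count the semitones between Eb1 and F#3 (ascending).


Reasoning:
Absolute semitone position = octave×12 + chromatic position
Eb1: 1×12 + 3 = 15
F#3: 3×12 + 6 = 42
Difference = 42 - 15 = 27
= 27 semitones


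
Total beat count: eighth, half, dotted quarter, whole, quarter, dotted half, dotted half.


Let's work it out.
Beat values:
  eighth = 0.5 beats
  half = 2 beats
  dotted quarter = 1.5 beats
  whole = 4 beats
  quarter = 1 beat
  dotted half = 3 beats
  dotted half = 3 beats
Sum = 0.5 + 2 + 1.5 + 4 + 1 + 3 + 3
= 15 beats


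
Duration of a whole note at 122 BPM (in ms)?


Working:
One quarter-note beat = 60000 / BPM = 60000 / 122 ms
Whole note = 4 × quarter note
Duration = 4 × 60000 / 122 = 240000 / 122
= 1967.2 ms


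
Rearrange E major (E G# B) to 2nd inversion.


Reasoning:
Root position: E G# B
2nd inversion: move root and 3rd up an octave
Bass note: B
Notes (bottom to top) = B E G#


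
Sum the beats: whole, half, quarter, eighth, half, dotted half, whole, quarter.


Beat values:
  whole = 4 beats
  half = 2 beats
  quarter = 1 beat
  eighth = 0.5 beats
  half = 2 beats
  dotted half = 3 beats
  whole = 4 beats
  quarter = 1 beat
Sum = 4 + 2 + 1 + 0.5 + 2 + 3 + 4 + 1
= 17.5 beats


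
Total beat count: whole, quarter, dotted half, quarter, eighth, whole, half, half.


Working:
Beat values:
  whole = 4 beats
  quarter = 1 beat
  dotted half = 3 beats
  quarter = 1 beat
  eighth = 0.5 beats
  whole = 4 beats
  half = 2 beats
  half = 2 beats
Sum = 4 + 1 + 3 + 1 + 0.5 + 4 + 2 + 2
= 17.5 beats


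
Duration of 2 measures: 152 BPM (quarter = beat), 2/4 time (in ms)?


Working:
Quarter-note beat duration = 60000 / 152 ms
Beats per measure (2/4) = 2
One measure = 2 × 60000 / 152 = 120000 / 152 ms
2 measures = 2 × 120000 / 152 = 240000 / 152
= 1578.9 ms


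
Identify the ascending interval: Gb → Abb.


Working:
Letter names: G → A spans 2 letter names → a 2nd
Semitones: Gb → Abb = 1 half-step
A 2nd of 1 semitone is a minor 2nd
= minor 2nd


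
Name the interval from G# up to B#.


Letter names: G → B spans 3 letter names → a 3rd
Semitones: G# → B# = 4 half-steps
A 3rd of 4 semitones is a major 3rd
= major 3rd


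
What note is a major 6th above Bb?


Step by step:
A 6th spans 6 letter names, so from B we land on G
A major 6th = 9 semitones above Bb
Spell G at that pitch: G
= G


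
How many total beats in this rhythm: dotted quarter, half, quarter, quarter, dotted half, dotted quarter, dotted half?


Reasoning:
Beat values:
  dotted quarter = 1.5 beats
  half = 2 beats
  quarter = 1 beat
  quarter = 1 beat
  dotted half = 3 beats
  dotted quarter = 1.5 beats
  dotted half = 3 beats
Sum = 1.5 + 2 + 1 + 1 + 3 + 1.5 + 3
= 13 beats


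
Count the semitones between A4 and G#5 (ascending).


Absolute semitone position = octave×12 + chromatic position
A4: 4×12 + 9 = 57
G#5: 5×12 + 8 = 68
Difference = 68 - 57 = 11
= 11 semitones


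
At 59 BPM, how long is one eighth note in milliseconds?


One quarter-note beat = 60000 / BPM = 60000 / 59 ms
Eighth note = 1/2 × quarter note
Duration = 1/2 × 60000 / 59 = 30000 / 59
= 508.5 ms


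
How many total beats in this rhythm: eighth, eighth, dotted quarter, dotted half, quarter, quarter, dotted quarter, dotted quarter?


Working:
Beat values:
  eighth = 0.5 beats
  eighth = 0.5 beats
  dotted quarter = 1.5 beats
  dotted half = 3 beats
  quarter = 1 beat
  quarter = 1 beat
  dotted quarter = 1.5 beats
  dotted quarter = 1.5 beats
Sum = 0.5 + 0.5 + 1.5 + 3 + 1 + 1 + 1.5 + 1.5
= 10.5 beats


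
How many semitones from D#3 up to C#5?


Step by step:
Absolute semitone position = octave×12 + chromatic position
D#3: 3×12 + 3 = 39
C#5: 5×12 + 1 = 61
Difference = 61 - 39 = 22
= 22 semitones


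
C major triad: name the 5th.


Let's work it out.
Major triad = root + major 3rd (4 semitones) + perfect 5th (7 semitones)
A triad on C stacks thirds, so the chord tones use letter names C-E-G
Root: C
Major 3rd above C: E
Perfect 5th above C: G
The 5th = G


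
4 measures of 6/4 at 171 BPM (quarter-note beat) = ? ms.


Reasoning:
Quarter-note beat duration = 60000 / 171 ms
Beats per measure (6/4) = 6
One measure = 6 × 60000 / 171 = 360000 / 171 ms
4 measures = 4 × 360000 / 171 = 1440000 / 171
= 8421.1 ms


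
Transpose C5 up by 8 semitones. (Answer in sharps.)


Step by step:
C5: chromatic position 0 in octave 5 → absolute = 5×12 + 0 = 60
Transpose up 8: 60 + 8 = 68
68 = 5×12 + 8 → G# in octave 5
Result = G#5


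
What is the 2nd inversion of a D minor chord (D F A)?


Root position: D F A
2nd inversion: move root and 3rd up an octave
Bass note: A
Notes (bottom to top) = A D F


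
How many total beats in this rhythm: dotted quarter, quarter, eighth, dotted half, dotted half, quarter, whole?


Beat values:
  dotted quarter = 1.5 beats
  quarter = 1 beat
  eighth = 0.5 beats
  dotted half = 3 beats
  dotted half = 3 beats
  quarter = 1 beat
  whole = 4 beats
Sum = 1.5 + 1 + 0.5 + 3 + 3 + 1 + 4
= 14 beats


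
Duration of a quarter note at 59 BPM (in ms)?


Working:
One quarter-note beat = 60000 / BPM = 60000 / 59 ms
Duration = 60000 / 59
= 1016.9 ms


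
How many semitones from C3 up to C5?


Step by step:
Absolute semitone position = octave×12 + chromatic position
C3: 3×12 + 0 = 36
C5: 5×12 + 0 = 60
Difference = 60 - 36 = 24
= 24 semitones


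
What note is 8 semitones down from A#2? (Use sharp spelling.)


Solution.
A#2: chromatic position 10 in octave 2 → absolute = 2×12 + 10 = 34
Transpose down 8: 34 - 8 = 26
26 = 2×12 + 2 → D in octave 2
Result = D2


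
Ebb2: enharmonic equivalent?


Let's work it out.
Enharmonic notes sound the same pitch but are spelled with different letter names
Ebb and D name the same pitch class
= D2


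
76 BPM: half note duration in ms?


One quarter-note beat = 60000 / BPM = 60000 / 76 ms
Half note = 2 × quarter note
Duration = 2 × 60000 / 76 = 120000 / 76
= 1578.9 ms


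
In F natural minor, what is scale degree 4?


Natural minor scale pattern: W-H-W-W-H-W-W (2-1-2-2-1-2-2 semitones)
Starting from F:
  F + 2 semitones → G
  G + 1 semitone → Ab
  Ab + 2 semitones → Bb
  Bb + 2 semitones → C
  C + 1 semitone → Db
  Db + 2 semitones → Eb
  Eb + 2 semitones → F
Scale: F G Ab Bb C Db Eb
Degree 4 = Bb


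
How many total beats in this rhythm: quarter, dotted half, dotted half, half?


Let's work it out.
Beat values:
  quarter = 1 beat
  dotted half = 3 beats
  dotted half = 3 beats
  half = 2 beats
Sum = 1 + 3 + 3 + 2
= 9 beats


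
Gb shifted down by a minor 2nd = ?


Step by step:
minor 2nd: 2 letter names, 1 semitones
Letter: G - 1 → F
Pitch: Gb - 1 semitones, spelled as an F → F
= F


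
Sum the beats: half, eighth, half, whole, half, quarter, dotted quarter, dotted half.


Solution.
Beat values:
  half = 2 beats
  eighth = 0.5 beats
  half = 2 beats
  whole = 4 beats
  half = 2 beats
  quarter = 1 beat
  dotted quarter = 1.5 beats
  dotted half = 3 beats
Sum = 2 + 0.5 + 2 + 4 + 2 + 1 + 1.5 + 3
= 16 beats


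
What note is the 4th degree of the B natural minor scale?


Step by step:
Natural minor scale pattern: W-H-W-W-H-W-W (2-1-2-2-1-2-2 semitones)
Starting from B:
  B + 2 semitones → C#
  C# + 1 semitone → D
  D + 2 semitones → E
  E + 2 semitones → F#
  F# + 1 semitone → G
  G + 2 semitones → A
  A + 2 semitones → B
Scale: B C# D E F# G A
Degree 4 = E


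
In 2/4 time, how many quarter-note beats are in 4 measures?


Time signature 2/4: the bottom number 4 means the quarter note gets one count
The top number 2 means 2 quarter-note beats per measure
Total = 2 × 4 measures
= 8 quarter-note beats


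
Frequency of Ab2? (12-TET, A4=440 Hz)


f = 440 × 2^(n/12) where n = semitones from A4
Ab2: -25 semitones from A4
f = 440 × 2^(-25/12)
f = 103.83 Hz


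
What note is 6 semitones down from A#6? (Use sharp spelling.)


A#6: chromatic position 10 in octave 6 → absolute = 6×12 + 10 = 82
Transpose down 6: 82 - 6 = 76
76 = 6×12 + 4 → E in octave 6
Result = E6


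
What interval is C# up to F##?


Letter names: C → F spans 4 letter names → a 4th
Semitones: C# → F## = 6 half-steps
A 4th of 6 semitones is an augmented 4th
= augmented 4th


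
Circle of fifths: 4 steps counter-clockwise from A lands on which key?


Working:
Each counter-clockwise step moves down a perfect 5th (= up a perfect 4th)
From A: A → D → G → C → F
= F


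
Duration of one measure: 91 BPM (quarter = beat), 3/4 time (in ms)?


Solution.
Quarter-note beat duration = 60000 / 91 ms
Beats per measure (3/4) = 3
One measure = 3 × 60000 / 91 = 180000 / 91 ms
= 1978.0 ms


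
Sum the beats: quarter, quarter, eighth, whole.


Solution.
Beat values:
  quarter = 1 beat
  quarter = 1 beat
  eighth = 0.5 beats
  whole = 4 beats
Sum = 1 + 1 + 0.5 + 4
= 6.5 beats


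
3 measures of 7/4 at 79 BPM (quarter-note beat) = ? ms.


Let's work it out.
Quarter-note beat duration = 60000 / 79 ms
Beats per measure (7/4) = 7
One measure = 7 × 60000 / 79 = 420000 / 79 ms
3 measures = 3 × 420000 / 79 = 1260000 / 79
= 15949.4 ms


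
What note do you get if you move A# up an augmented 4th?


augmented 4th: 4 letter names, 6 semitones
Letter: A + 3 → D
Pitch: A# + 6 semitones, spelled as a D → D##
= D##


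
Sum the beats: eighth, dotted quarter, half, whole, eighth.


Beat values:
  eighth = 0.5 beats
  dotted quarter = 1.5 beats
  half = 2 beats
  whole = 4 beats
  eighth = 0.5 beats
Sum = 0.5 + 1.5 + 2 + 4 + 0.5
= 8.5 beats


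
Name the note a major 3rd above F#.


Let's work it out.
A 3rd spans 3 letter names, so from F we land on A
A major 3rd = 4 semitones above F#
Spell A at that pitch: A#
= A#


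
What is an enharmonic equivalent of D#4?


Solution.
Enharmonic notes sound the same pitch but are spelled with different letter names
D# and Eb name the same pitch class
= Eb4


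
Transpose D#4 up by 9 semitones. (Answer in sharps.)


D#4: chromatic position 3 in octave 4 → absolute = 4×12 + 3 = 51
Transpose up 9: 51 + 9 = 60
60 = 5×12 + 0 → C in octave 5
Result = C5


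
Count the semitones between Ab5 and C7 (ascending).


Solution.
Absolute semitone position = octave×12 + chromatic position
Ab5: 5×12 + 8 = 68
C7: 7×12 + 0 = 84
Difference = 84 - 68 = 16
= 16 semitones


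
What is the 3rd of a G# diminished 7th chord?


Solution.
Diminished 7th chord = root + minor 3rd + diminished 5th + diminished 7th
Seventh chords stack in thirds, so the letter names are G-B-D-F
Root: G#
Minor 3rd above G#: B
Diminished 5th above G#: D
Diminished 7th above G#: F
The 3rd = B


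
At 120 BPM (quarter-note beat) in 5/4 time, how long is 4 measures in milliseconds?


Reasoning:
Quarter-note beat duration = 60000 / 120 ms
Beats per measure (5/4) = 5
One measure = 5 × 60000 / 120 = 300000 / 120 ms
4 measures = 4 × 300000 / 120 = 1200000 / 120
= 10000.0 ms


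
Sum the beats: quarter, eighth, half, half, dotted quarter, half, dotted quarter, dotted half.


Working:
Beat values:
  quarter = 1 beat
  eighth = 0.5 beats
  half = 2 beats
  half = 2 beats
  dotted quarter = 1.5 beats
  half = 2 beats
  dotted quarter = 1.5 beats
  dotted half = 3 beats
Sum = 1 + 0.5 + 2 + 2 + 1.5 + 2 + 1.5 + 3
= 13.5 beats


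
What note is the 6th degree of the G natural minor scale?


Step by step:
Natural minor scale pattern: W-H-W-W-H-W-W (2-1-2-2-1-2-2 semitones)
Starting from G:
  G + 2 semitones → A
  A + 1 semitone → Bb
  Bb + 2 semitones → C
  C + 2 semitones → D
  D + 1 semitone → Eb
  Eb + 2 semitones → F
  F + 2 semitones → G
Scale: G A Bb C D Eb F
Degree 6 = Eb


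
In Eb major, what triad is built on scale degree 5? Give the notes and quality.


Eb major scale: Eb F G Ab Bb C D
Diatonic triad on degree 5 stacks scale notes 5, 7, 2: Bb D F
Bb→D = 4 semitones; Bb→F = 7 semitones → major triad
= Bb D F (major)


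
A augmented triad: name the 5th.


Augmented triad = root + major 3rd (4 semitones) + augmented 5th (8 semitones)
A triad on A stacks thirds, so the chord tones use letter names A-C-E
Root: A
Major 3rd above A: C#
Augmented 5th above A: E#
The 5th = E#


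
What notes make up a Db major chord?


Major triad = root + major 3rd (4 semitones) + perfect 5th (7 semitones)
A triad on Db stacks thirds, so the chord tones use letter names D-F-A
Root: Db
Major 3rd above Db: F
Perfect 5th above Db: Ab
Chord = Db F Ab


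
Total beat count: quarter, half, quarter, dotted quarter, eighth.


Working:
Beat values:
  quarter = 1 beat
  half = 2 beats
  quarter = 1 beat
  dotted quarter = 1.5 beats
  eighth = 0.5 beats
Sum = 1 + 2 + 1 + 1.5 + 0.5
= 6 beats


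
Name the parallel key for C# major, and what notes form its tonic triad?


Solution.
Parallel keys share the same tonic but differ in mode
C# major → parallel is C# minor
Tonic triad of C# minor = C# E G#
= C# minor; triad = C# E G#


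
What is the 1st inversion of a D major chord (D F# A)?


Solution.
Root position: D F# A
1st inversion: move root up an octave
Bass note: F#
Notes (bottom to top) = F# A D


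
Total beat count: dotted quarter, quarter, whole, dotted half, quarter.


Let's work it out.
Beat values:
  dotted quarter = 1.5 beats
  quarter = 1 beat
  whole = 4 beats
  dotted half = 3 beats
  quarter = 1 beat
Sum = 1.5 + 1 + 4 + 3 + 1
= 10.5 beats


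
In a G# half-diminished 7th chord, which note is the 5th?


Half-diminished 7th chord = root + minor 3rd + diminished 5th + minor 7th
Seventh chords stack in thirds, so the letter names are G-B-D-F
Root: G#
Minor 3rd above G#: B
Diminished 5th above G#: D
Minor 7th above G#: F#
The 5th = D


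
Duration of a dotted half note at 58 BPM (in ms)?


Let's work it out.
One quarter-note beat = 60000 / BPM = 60000 / 58 ms
Dotted half note = 3 × quarter note
Duration = 3 × 60000 / 58 = 180000 / 58
= 3103.4 ms


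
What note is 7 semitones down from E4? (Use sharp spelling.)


Solution.
E4: chromatic position 4 in octave 4 → absolute = 4×12 + 4 = 52
Transpose down 7: 52 - 7 = 45
45 = 3×12 + 9 → A in octave 3
Result = A3


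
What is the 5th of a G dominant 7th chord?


Working:
Dominant 7th chord = root + major 3rd + perfect 5th + minor 7th
Seventh chords stack in thirds, so the letter names are G-B-D-F
Root: G
Major 3rd above G: B
Perfect 5th above G: D
Minor 7th above G: F
The 5th = D


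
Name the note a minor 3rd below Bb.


Reasoning:
A 3rd spans 3 letter names, so from B we land on G
A minor 3rd = 3 semitones below Bb
Spell G at that pitch: G
= G


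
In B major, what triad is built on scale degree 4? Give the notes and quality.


Let's work it out.
B major scale: B C# D# E F# G# A#
Diatonic triad on degree 4 stacks scale notes 4, 6, 1: E G# B
E→G# = 4 semitones; E→B = 7 semitones → major triad
= E G# B (major)


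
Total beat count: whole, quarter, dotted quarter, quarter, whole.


Working:
Beat values:
  whole = 4 beats
  quarter = 1 beat
  dotted quarter = 1.5 beats
  quarter = 1 beat
  whole = 4 beats
Sum = 4 + 1 + 1.5 + 1 + 4
= 11.5 beats


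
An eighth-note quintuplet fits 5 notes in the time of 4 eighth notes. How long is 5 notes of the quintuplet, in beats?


Reasoning:
Quintuplet: 5 notes occupy the space of 4 eighth notes
Space = 4 × 1/2 = 2 beats
Each quintuplet note = 2 / 5 = 2/5 beats
5 notes = 5 × 2/5 = 2
= 2 beats


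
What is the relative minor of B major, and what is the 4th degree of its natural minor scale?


Step by step:
The relative minor shares the major's key signature and starts on its 6th degree
6th degree = a major 6th above the tonic; a major 6th above B is G#
→ relative minor of B major is G# minor
G# natural minor scale: G# A# B C# D# E F#
= G# minor; 4th degree = C#


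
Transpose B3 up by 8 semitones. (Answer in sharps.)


Let's work it out.
B3: chromatic position 11 in octave 3 → absolute = 3×12 + 11 = 47
Transpose up 8: 47 + 8 = 55
55 = 4×12 + 7 → G in octave 4
Result = G4


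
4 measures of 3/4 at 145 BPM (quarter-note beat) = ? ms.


Let's work it out.
Quarter-note beat duration = 60000 / 145 ms
Beats per measure (3/4) = 3
One measure = 3 × 60000 / 145 = 180000 / 145 ms
4 measures = 4 × 180000 / 145 = 720000 / 145
= 4965.5 ms


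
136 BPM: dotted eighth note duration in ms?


Reasoning:
One quarter-note beat = 60000 / BPM = 60000 / 136 ms
Dotted eighth note = 3/4 × quarter note
Duration = 3/4 × 60000 / 136 = 45000 / 136
= 330.9 ms


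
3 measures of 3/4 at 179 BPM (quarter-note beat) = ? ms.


Solution.
Quarter-note beat duration = 60000 / 179 ms
Beats per measure (3/4) = 3
One measure = 3 × 60000 / 179 = 180000 / 179 ms
3 measures = 3 × 180000 / 179 = 540000 / 179
= 3016.8 ms


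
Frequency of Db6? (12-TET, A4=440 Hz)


Let's work it out.
f = 440 × 2^(n/12) where n = semitones from A4
Db6: 16 semitones from A4
f = 440 × 2^(16/12)
f = 1108.73 Hz


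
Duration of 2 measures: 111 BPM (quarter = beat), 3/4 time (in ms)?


Working:
Quarter-note beat duration = 60000 / 111 ms
Beats per measure (3/4) = 3
One measure = 3 × 60000 / 111 = 180000 / 111 ms
2 measures = 2 × 180000 / 111 = 360000 / 111
= 3243.2 ms


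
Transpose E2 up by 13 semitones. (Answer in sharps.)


Let's work it out.
E2: chromatic position 4 in octave 2 → absolute = 2×12 + 4 = 28
Transpose up 13: 28 + 13 = 41
41 = 3×12 + 5 → F in octave 3
Result = F3


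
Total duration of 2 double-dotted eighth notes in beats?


Step by step:
Base eighth note = 1/2 beats
Dot 1 adds half the previous value: +1/4
Dot 2 adds half the previous value: +1/8
One double-dotted eighth = 1/2 + 1/4 + 1/8 = 7/8
2 of them = 2 × 7/8 = 7/4
= 7/4 beats


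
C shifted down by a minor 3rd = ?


Let's work it out.
minor 3rd: 3 letter names, 3 semitones
Letter: C - 2 → A
Pitch: C - 3 semitones, spelled as an A → A
= A


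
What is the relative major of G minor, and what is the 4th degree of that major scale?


Step by step:
The relative major shares the key signature and is a minor 3rd above the minor tonic
A minor 3rd above G is Bb
→ relative major of G minor is Bb major
Bb major scale: Bb C D Eb F G A
= Bb major; 4th degree = Eb


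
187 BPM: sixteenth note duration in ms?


One quarter-note beat = 60000 / BPM = 60000 / 187 ms
Sixteenth note = 1/4 × quarter note
Duration = 1/4 × 60000 / 187 = 15000 / 187
= 80.2 ms


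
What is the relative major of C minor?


The relative major shares the key signature and is a minor 3rd above the minor tonic
A minor 3rd above C is Eb
→ relative major of C minor is Eb major
= Eb major


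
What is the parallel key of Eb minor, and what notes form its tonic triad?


Parallel keys share the same tonic but differ in mode
Eb minor → parallel is Eb major
Tonic triad of Eb major = Eb G Bb
= Eb major; triad = Eb G Bb


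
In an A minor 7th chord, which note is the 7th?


Minor 7th chord = root + minor 3rd + perfect 5th + minor 7th
Seventh chords stack in thirds, so the letter names are A-C-E-G
Root: A
Minor 3rd above A: C
Perfect 5th above A: E
Minor 7th above A: G
The 7th = G


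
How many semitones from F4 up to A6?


Absolute semitone position = octave×12 + chromatic position
F4: 4×12 + 5 = 53
A6: 6×12 + 9 = 81
Difference = 81 - 53 = 28
= 28 semitones


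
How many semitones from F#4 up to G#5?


Let's work it out.
Absolute semitone position = octave×12 + chromatic position
F#4: 4×12 + 6 = 54
G#5: 5×12 + 8 = 68
Difference = 68 - 54 = 14
= 14 semitones


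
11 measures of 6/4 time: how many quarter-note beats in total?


Time signature 6/4: the bottom number 4 means the quarter note gets one count
The top number 6 means 6 quarter-note beats per measure
Total = 6 × 11 measures
= 66 quarter-note beats


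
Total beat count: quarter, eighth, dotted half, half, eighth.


Let's work it out.
Beat values:
  quarter = 1 beat
  eighth = 0.5 beats
  dotted half = 3 beats
  half = 2 beats
  eighth = 0.5 beats
Sum = 1 + 0.5 + 3 + 2 + 0.5
= 7 beats


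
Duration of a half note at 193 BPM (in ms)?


One quarter-note beat = 60000 / BPM = 60000 / 193 ms
Half note = 2 × quarter note
Duration = 2 × 60000 / 193 = 120000 / 193
= 621.8 ms


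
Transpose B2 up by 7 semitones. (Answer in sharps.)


Working:
B2: chromatic position 11 in octave 2 → absolute = 2×12 + 11 = 35
Transpose up 7: 35 + 7 = 42
42 = 3×12 + 6 → F# in octave 3
Result = F#3


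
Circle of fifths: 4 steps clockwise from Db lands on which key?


Each clockwise step on the circle of fifths moves up a perfect 5th
From Db: Db → Ab → Eb → Bb → F
= F


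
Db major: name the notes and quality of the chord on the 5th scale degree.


Reasoning:
Db major scale: Db Eb F Gb Ab Bb C
Diatonic triad on degree 5 stacks scale notes 5, 7, 2: Ab C Eb
Ab→C = 4 semitones; Ab→Eb = 7 semitones → major triad
= Ab C Eb (major)


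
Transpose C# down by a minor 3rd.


minor 3rd: 3 letter names, 3 semitones
Letter: C - 2 → A
Pitch: C# - 3 semitones, spelled as an A → A#
= A#


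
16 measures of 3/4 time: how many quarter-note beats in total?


Time signature 3/4: the bottom number 4 means the quarter note gets one count
The top number 3 means 3 quarter-note beats per measure
Total = 3 × 16 measures
= 48 quarter-note beats


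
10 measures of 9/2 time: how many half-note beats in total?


Step by step:
Time signature 9/2: the bottom number 2 means the half note gets one count
The top number 9 means 9 half-note beats per measure
Total = 9 × 10 measures
= 90 half-note beats


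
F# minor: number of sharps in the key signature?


Working:
Sharp minor keys follow the circle of fifths: A(0), E(1), B(2), F#(3), C#(4), G#(5), D#(6), A#(7)
F# minor has 3 sharps
Order of sharps: F# C# G# D# A# E# B# → first 3: F#, C#, G#
= 3 sharps


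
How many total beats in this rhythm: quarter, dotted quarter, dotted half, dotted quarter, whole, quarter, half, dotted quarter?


Reasoning:
Beat values:
  quarter = 1 beat
  dotted quarter = 1.5 beats
  dotted half = 3 beats
  dotted quarter = 1.5 beats
  whole = 4 beats
  quarter = 1 beat
  half = 2 beats
  dotted quarter = 1.5 beats
Sum = 1 + 1.5 + 3 + 1.5 + 4 + 1 + 2 + 1.5
= 15.5 beats


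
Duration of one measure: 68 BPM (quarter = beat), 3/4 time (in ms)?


Working:
Quarter-note beat duration = 60000 / 68 ms
Beats per measure (3/4) = 3
One measure = 3 × 60000 / 68 = 180000 / 68 ms
= 2647.1 ms
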